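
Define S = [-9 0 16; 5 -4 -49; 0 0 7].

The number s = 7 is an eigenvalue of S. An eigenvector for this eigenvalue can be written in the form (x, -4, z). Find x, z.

We need (S - 7I)v = 0.
S - 7I = [[-16, 0, 16], [5, -11, -49], [0, 0, 0]].
Row 1: (-16)·x + (0)·-4 + (16)·z = 0
Row 2: (5)·x + (-11)·-4 + (-49)·z = 0
Row 3: (0)·x + (0)·-4 + (0)·z = 0
Solving gives x = 1, z = 1.
Check: S·(1, -4, 1) = (7, -28, 7) = 7·(1, -4, 1).

1, 1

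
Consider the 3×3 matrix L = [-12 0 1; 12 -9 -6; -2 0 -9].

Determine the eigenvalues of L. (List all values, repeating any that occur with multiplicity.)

Set up det(rI - L) = 0.
Expanding the 3×3 determinant: p(r) = r^3 + 30r^2 + 299r + 990.
Rational-root test: r = -9 gives p(-9) = 0.
Factor out (r + 9): p(r) = (r + 9)·(r^2 + 21r + 110).
The quadratic factors as (r + 11)·(r + 10).
Eigenvalues: -11, -10, -9.

-11, -10, -9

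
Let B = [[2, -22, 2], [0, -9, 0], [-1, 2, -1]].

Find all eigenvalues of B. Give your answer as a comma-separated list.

-9, 0, 1

Compute the characteristic polynomial p(λ) = det(λI - B).
Expanding along the first row, p(λ) = λ^3 + 8λ^2 - 9λ.
Since p(1) = 0, λ = 1 is a root.
Dividing by (λ - 1) leaves λ^2 + 9λ.
The quadratic factors as (λ + 9)·λ.
Eigenvalues: -9, 0, 1.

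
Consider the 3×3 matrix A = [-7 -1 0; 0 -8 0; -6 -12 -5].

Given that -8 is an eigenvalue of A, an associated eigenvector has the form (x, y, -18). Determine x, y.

We need (A + 8I)v = 0.
A + 8I = [[1, -1, 0], [0, 0, 0], [-6, -12, 3]].
Row 1: (1)·x + (-1)·y + (0)·-18 = 0
Row 2: (0)·x + (0)·y + (0)·-18 = 0
Row 3: (-6)·x + (-12)·y + (3)·-18 = 0
Solving gives x = -3, y = -3.
Check: A·(-3, -3, -18) = (24, 24, 144) = -8·(-3, -3, -18).

-3, -3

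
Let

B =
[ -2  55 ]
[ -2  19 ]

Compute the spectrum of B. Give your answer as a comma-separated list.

8, 9

det(B - λI) = (-2 - λ)(19 - λ) - (55)·(-2) = λ^2 - 17λ + 72.
This factors as (λ - 8)·(λ - 9) = 0.
Eigenvalues: 8, 9.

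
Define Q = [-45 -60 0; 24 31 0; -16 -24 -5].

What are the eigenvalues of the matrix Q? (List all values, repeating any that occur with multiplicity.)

-9, -5, -5

Compute the characteristic polynomial p(s) = det(sI - Q).
Cofactor expansion gives p(s) = s^3 + 19s^2 + 115s + 225.
Since p(-5) = 0, s = -5 is a root.
Dividing by (s + 5) leaves s^2 + 14s + 45.
The quadratic factors as (s + 9)·(s + 5).
Eigenvalues: -9, -5, -5.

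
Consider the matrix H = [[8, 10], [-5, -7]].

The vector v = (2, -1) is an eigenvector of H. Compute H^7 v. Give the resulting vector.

(4374, -2187)

First find the eigenvalue: Hv = (6, -3) = 3·(2, -1), so λ = 3.
Then H^7 v = λ^7·v = 3^7·(2, -1) = 2187·(2, -1) = (4374, -2187).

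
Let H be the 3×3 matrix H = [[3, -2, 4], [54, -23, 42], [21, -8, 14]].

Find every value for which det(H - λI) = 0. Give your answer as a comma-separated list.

-3, -2, -1

The characteristic polynomial is p(λ) = det(λI - H).
Cofactor expansion gives p(λ) = λ^3 + 6λ^2 + 11λ + 6.
Since p(-1) = 0, λ = -1 is a root.
Factor out (λ + 1): p(λ) = (λ + 1)·(λ^2 + 5λ + 6).
The quadratic factors as (λ + 3)·(λ + 2).
Eigenvalues: -3, -2, -1.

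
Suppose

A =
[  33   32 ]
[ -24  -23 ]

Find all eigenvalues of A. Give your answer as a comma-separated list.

det(A - λI) = (33 - λ)(-23 - λ) - (32)·(-24) = λ^2 - 10λ + 9.
This factors as (λ - 1)·(λ - 9) = 0.
Eigenvalues: 1, 9.

1, 9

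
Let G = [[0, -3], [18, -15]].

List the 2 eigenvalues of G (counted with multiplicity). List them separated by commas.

-9, -6

det(G - λI) = (0 - λ)(-15 - λ) - (-3)·(18) = λ^2 + 15λ + 54.
This factors as (λ + 9)·(λ + 6) = 0.
Eigenvalues: -9, -6.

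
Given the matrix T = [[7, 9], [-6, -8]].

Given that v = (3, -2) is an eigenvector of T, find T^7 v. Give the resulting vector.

(3, -2)

First find the eigenvalue: Tv = (3, -2) = 1·(3, -2), so λ = 1.
Then T^7 v = λ^7·v = 1^7·(3, -2) = 1·(3, -2) = (3, -2).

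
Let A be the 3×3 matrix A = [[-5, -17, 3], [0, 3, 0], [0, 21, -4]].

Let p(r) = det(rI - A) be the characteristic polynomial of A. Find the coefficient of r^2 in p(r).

6

The coefficient of r^2 of det(rI - A) is −trace(A).
trace(A) = (-5) + (3) + (-4) = -6, so the coefficient is 6.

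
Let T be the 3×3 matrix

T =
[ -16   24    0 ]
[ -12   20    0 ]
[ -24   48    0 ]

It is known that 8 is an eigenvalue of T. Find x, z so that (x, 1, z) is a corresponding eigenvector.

We need (T - 8I)v = 0.
T - 8I = [[-24, 24, 0], [-12, 12, 0], [-24, 48, -8]].
Row 1: (-24)·x + (24)·1 + (0)·z = 0
Row 2: (-12)·x + (12)·1 + (0)·z = 0
Row 3: (-24)·x + (48)·1 + (-8)·z = 0
Solving gives x = 1, z = 3.
Check: T·(1, 1, 3) = (8, 8, 24) = 8·(1, 1, 3).

1, 3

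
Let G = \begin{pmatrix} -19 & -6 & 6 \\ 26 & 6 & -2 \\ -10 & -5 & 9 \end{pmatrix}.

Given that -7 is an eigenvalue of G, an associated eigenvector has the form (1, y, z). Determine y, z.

-2, 0

We need (G + 7I)v = 0.
G + 7I = [[-12, -6, 6], [26, 13, -2], [-10, -5, 16]].
Row 1: (-12)·1 + (-6)·y + (6)·z = 0
Row 2: (26)·1 + (13)·y + (-2)·z = 0
Row 3: (-10)·1 + (-5)·y + (16)·z = 0
Solving gives y = -2, z = 0.
Check: G·(1, -2, 0) = (-7, 14, 0) = -7·(1, -2, 0).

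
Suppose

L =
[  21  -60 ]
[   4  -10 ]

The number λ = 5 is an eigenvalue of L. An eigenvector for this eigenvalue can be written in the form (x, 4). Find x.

We need (L - 5I)v = 0.
L - 5I = [[16, -60], [4, -15]].
Row 1: (16)·x + (-60)·4 = 0
Row 2: (4)·x + (-15)·4 = 0
Solving gives x = 15.
Check: L·(15, 4) = (75, 20) = 5·(15, 4).

15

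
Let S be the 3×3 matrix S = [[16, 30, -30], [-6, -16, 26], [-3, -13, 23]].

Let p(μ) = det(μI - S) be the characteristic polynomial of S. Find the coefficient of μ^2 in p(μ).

-23

The coefficient of μ^2 of det(μI - S) is −trace(S).
trace(S) = (16) + (-16) + (23) = 23, so the coefficient is -23.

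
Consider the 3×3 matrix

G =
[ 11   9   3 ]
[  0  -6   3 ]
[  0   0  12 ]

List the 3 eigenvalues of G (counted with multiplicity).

G is upper triangular, so its eigenvalues are the diagonal entries.
Diagonal: 11, -6, 12.

-6, 11, 12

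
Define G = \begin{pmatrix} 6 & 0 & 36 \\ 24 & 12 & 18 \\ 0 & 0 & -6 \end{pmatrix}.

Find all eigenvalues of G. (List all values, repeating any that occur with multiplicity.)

-6, 6, 12

Compute the characteristic polynomial p(μ) = det(μI - G).
Expanding the 3×3 determinant: p(μ) = μ^3 - 12μ^2 - 36μ + 432.
Try μ = -6: p(-6) = 0, so -6 is a root.
Dividing by (μ + 6) leaves μ^2 - 18μ + 72.
The quadratic factors as (μ - 6)·(μ - 12).
Eigenvalues: -6, 6, 12.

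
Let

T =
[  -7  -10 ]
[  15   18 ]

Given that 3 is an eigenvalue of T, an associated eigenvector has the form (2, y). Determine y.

-2

We need (T - 3I)v = 0.
T - 3I = [[-10, -10], [15, 15]].
Row 1: (-10)·2 + (-10)·y = 0
Row 2: (15)·2 + (15)·y = 0
Solving gives y = -2.
Check: T·(2, -2) = (6, -6) = 3·(2, -2).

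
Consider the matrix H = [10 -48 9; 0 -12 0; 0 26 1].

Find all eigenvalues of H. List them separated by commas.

-12, 1, 10

The characteristic polynomial is p(t) = det(tI - H).
Cofactor expansion gives p(t) = t^3 + t^2 - 122t + 120.
Try t = 10: p(10) = 0, so 10 is a root.
Factor out (t - 10): p(t) = (t - 10)·(t^2 + 11t - 12).
The quadratic factors as (t + 12)·(t - 1).
Eigenvalues: -12, 1, 10.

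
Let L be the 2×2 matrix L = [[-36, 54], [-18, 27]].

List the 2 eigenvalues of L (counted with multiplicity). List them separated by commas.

-9, 0

det(L - rI) = (-36 - r)(27 - r) - (54)·(-18) = r^2 + 9r.
This factors as (r + 9)·r = 0.
Eigenvalues: -9, 0.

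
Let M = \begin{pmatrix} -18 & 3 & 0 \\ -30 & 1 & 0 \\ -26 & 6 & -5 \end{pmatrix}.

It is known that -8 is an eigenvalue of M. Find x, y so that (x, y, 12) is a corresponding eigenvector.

6, 20

We need (M + 8I)v = 0.
M + 8I = [[-10, 3, 0], [-30, 9, 0], [-26, 6, 3]].
Row 1: (-10)·x + (3)·y + (0)·12 = 0
Row 2: (-30)·x + (9)·y + (0)·12 = 0
Row 3: (-26)·x + (6)·y + (3)·12 = 0
Solving gives x = 6, y = 20.
Check: M·(6, 20, 12) = (-48, -160, -96) = -8·(6, 20, 12).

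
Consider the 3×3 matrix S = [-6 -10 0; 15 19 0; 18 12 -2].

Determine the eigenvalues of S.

-2, 4, 9

The characteristic polynomial is p(r) = det(rI - S).
Cofactor expansion gives p(r) = r^3 - 11r^2 + 10r + 72.
Rational-root test: r = -2 gives p(-2) = 0.
Dividing by (r + 2) leaves r^2 - 13r + 36.
The quadratic factors as (r - 4)·(r - 9).
Eigenvalues: -2, 4, 9.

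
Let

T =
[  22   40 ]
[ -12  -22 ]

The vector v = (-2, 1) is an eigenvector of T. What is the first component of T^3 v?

-16

First find the eigenvalue: Tv = (-4, 2) = 2·(-2, 1), so λ = 2.
Then T^3 v = λ^3·v = 2^3·(-2, 1) = 8·(-2, 1) = (-16, 8).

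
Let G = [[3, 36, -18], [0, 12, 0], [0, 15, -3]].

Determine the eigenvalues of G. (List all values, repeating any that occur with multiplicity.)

Set up det(tI - G) = 0.
Expanding along the first row, p(t) = t^3 - 12t^2 - 9t + 108.
Try t = -3: p(-3) = 0, so -3 is a root.
Dividing by (t + 3) leaves t^2 - 15t + 36.
The quadratic factors as (t - 3)·(t - 12).
Eigenvalues: -3, 3, 12.

-3, 3, 12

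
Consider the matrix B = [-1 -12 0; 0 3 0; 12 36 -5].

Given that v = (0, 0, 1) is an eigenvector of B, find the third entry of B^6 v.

15625

First find the eigenvalue: Bv = (0, 0, -5) = -5·(0, 0, 1), so λ = -5.
Then B^6 v = λ^6·v = (-5)^6·(0, 0, 1) = 15625·(0, 0, 1) = (0, 0, 15625).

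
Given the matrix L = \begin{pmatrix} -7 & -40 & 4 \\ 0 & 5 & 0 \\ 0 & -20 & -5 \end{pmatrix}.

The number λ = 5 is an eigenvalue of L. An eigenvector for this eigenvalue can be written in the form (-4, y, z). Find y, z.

1, -2

We need (L - 5I)v = 0.
L - 5I = [[-12, -40, 4], [0, 0, 0], [0, -20, -10]].
Row 1: (-12)·-4 + (-40)·y + (4)·z = 0
Row 2: (0)·-4 + (0)·y + (0)·z = 0
Row 3: (0)·-4 + (-20)·y + (-10)·z = 0
Solving gives y = 1, z = -2.
Check: L·(-4, 1, -2) = (-20, 5, -10) = 5·(-4, 1, -2).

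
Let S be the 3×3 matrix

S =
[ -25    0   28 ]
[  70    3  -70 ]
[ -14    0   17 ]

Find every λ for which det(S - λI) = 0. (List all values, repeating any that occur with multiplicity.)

The characteristic polynomial is p(lambda) = det(lambda·I - S).
Expanding along the first row, p(lambda) = lambda^3 + 5·lambda^2 - 57·lambda + 99.
Since p(3) = 0, lambda = 3 is a root.
Dividing by (lambda - 3) leaves lambda^2 + 8·lambda - 33.
The quadratic factors as (lambda + 11)·(lambda - 3).
Eigenvalues: -11, 3, 3.

-11, 3, 3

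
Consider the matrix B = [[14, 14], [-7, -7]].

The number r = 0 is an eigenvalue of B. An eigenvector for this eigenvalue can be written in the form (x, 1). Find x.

-1

We need (B)v = 0.
B = [[14, 14], [-7, -7]].
Row 1: (14)·x + (14)·1 = 0
Row 2: (-7)·x + (-7)·1 = 0
Solving gives x = -1.
Check: B·(-1, 1) = (0, 0) = 0·(-1, 1).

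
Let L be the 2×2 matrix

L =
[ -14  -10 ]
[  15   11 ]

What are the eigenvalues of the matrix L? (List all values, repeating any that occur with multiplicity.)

-4, 1

det(L - sI) = (-14 - s)(11 - s) - (-10)·(15) = s^2 + 3s - 4.
This factors as (s + 4)·(s - 1) = 0.
Eigenvalues: -4, 1.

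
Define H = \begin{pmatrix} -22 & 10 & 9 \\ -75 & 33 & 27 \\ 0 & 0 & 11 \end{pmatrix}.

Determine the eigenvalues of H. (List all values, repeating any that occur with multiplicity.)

Set up det(tI - H) = 0.
Expanding the 3×3 determinant: p(t) = t^3 - 22t^2 + 145t - 264.
Rational-root test: t = 11 gives p(11) = 0.
Factor out (t - 11): p(t) = (t - 11)·(t^2 - 11t + 24).
The quadratic factors as (t - 3)·(t - 8).
Eigenvalues: 3, 8, 11.

3, 8, 11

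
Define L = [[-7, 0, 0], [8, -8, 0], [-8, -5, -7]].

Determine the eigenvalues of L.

-8, -7, -7

L is lower triangular, so its eigenvalues are the diagonal entries.
Diagonal: -7, -8, -7.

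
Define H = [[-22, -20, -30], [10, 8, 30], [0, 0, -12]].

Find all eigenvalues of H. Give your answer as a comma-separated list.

The characteristic polynomial is p(r) = det(rI - H).
Cofactor expansion gives p(r) = r^3 + 26r^2 + 192r + 288.
Since p(-2) = 0, r = -2 is a root.
Dividing by (r + 2) leaves r^2 + 24r + 144.
The quadratic factor is (r + 12)^2.
Eigenvalues: -12, -12, -2.

-12, -12, -2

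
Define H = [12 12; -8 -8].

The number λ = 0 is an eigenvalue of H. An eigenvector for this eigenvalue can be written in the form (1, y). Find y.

-1

We need (H)v = 0.
H = [[12, 12], [-8, -8]].
Row 1: (12)·1 + (12)·y = 0
Row 2: (-8)·1 + (-8)·y = 0
Solving gives y = -1.
Check: H·(1, -1) = (0, 0) = 0·(1, -1).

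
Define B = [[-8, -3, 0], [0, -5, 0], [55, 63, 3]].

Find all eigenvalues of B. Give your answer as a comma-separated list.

-8, -5, 3

Set up det(λI - B) = 0.
Expanding the 3×3 determinant: p(λ) = λ^3 + 10λ^2 + λ - 120.
Try λ = 3: p(3) = 0, so 3 is a root.
Factor out (λ - 3): p(λ) = (λ - 3)·(λ^2 + 13λ + 40).
The quadratic factors as (λ + 8)·(λ + 5).
Eigenvalues: -8, -5, 3.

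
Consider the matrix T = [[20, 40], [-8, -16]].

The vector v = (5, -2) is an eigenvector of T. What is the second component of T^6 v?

-8192

First find the eigenvalue: Tv = (20, -8) = 4·(5, -2), so λ = 4.
Then T^6 v = λ^6·v = 4^6·(5, -2) = 4096·(5, -2) = (20480, -8192).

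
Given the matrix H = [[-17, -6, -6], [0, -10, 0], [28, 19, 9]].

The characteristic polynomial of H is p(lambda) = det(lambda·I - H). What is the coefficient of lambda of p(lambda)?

p(lambda) = lambda^3 + 18·lambda^2 + 95·lambda + 150.
The coefficient of lambda is 95.

95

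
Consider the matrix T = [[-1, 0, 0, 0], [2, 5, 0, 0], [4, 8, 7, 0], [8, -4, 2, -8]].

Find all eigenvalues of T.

T is lower triangular, so its eigenvalues are the diagonal entries.
Diagonal: -1, 5, 7, -8.

-8, -1, 5, 7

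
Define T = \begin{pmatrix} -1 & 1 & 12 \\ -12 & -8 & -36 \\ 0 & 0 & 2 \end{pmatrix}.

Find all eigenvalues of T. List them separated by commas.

The characteristic polynomial is p(μ) = det(μI - T).
Expanding along the first row, p(μ) = μ^3 + 7μ^2 + 2μ - 40.
Try μ = -4: p(-4) = 0, so -4 is a root.
Factor out (μ + 4): p(μ) = (μ + 4)·(μ^2 + 3μ - 10).
The quadratic factors as (μ + 5)·(μ - 2).
Eigenvalues: -5, -4, 2.

-5, -4, 2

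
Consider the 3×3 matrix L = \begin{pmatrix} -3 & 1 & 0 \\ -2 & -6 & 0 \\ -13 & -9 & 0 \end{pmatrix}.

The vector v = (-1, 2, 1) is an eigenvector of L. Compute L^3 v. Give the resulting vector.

(125, -250, -125)

First find the eigenvalue: Lv = (5, -10, -5) = -5·(-1, 2, 1), so λ = -5.
Then L^3 v = λ^3·v = (-5)^3·(-1, 2, 1) = -125·(-1, 2, 1) = (125, -250, -125).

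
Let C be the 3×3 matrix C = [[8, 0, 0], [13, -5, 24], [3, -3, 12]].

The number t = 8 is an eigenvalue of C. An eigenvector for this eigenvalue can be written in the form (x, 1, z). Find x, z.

We need (C - 8I)v = 0.
C - 8I = [[0, 0, 0], [13, -13, 24], [3, -3, 4]].
Row 1: (0)·x + (0)·1 + (0)·z = 0
Row 2: (13)·x + (-13)·1 + (24)·z = 0
Row 3: (3)·x + (-3)·1 + (4)·z = 0
Solving gives x = 1, z = 0.
Check: C·(1, 1, 0) = (8, 8, 0) = 8·(1, 1, 0).

1, 0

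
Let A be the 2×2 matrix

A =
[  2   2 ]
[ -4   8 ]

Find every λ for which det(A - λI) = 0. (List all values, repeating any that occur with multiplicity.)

4, 6

det(A - λI) = (2 - λ)(8 - λ) - (2)·(-4) = λ^2 - 10λ + 24.
This factors as (λ - 4)·(λ - 6) = 0.
Eigenvalues: 4, 6.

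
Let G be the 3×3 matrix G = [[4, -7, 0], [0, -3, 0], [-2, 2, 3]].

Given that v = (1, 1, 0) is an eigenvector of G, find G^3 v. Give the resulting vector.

(-27, -27, 0)

First find the eigenvalue: Gv = (-3, -3, 0) = -3·(1, 1, 0), so λ = -3.
Then G^3 v = λ^3·v = (-3)^3·(1, 1, 0) = -27·(1, 1, 0) = (-27, -27, 0).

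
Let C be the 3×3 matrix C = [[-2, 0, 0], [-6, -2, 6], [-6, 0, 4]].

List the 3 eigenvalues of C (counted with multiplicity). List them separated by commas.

-2, -2, 4

The characteristic polynomial is p(λ) = det(λI - C).
Expanding the 3×3 determinant: p(λ) = λ^3 - 12λ - 16.
Rational-root test: λ = 4 gives p(4) = 0.
Factor out (λ - 4): p(λ) = (λ - 4)·(λ^2 + 4λ + 4).
The quadratic factor is (λ + 2)^2.
Eigenvalues: -2, -2, 4.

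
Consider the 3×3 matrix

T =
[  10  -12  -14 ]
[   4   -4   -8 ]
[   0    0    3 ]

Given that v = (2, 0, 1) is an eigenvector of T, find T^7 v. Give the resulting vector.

(4374, 0, 2187)

First find the eigenvalue: Tv = (6, 0, 3) = 3·(2, 0, 1), so λ = 3.
Then T^7 v = λ^7·v = 3^7·(2, 0, 1) = 2187·(2, 0, 1) = (4374, 0, 2187).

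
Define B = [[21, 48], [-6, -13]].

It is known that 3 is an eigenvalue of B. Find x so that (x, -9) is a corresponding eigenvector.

We need (B - 3I)v = 0.
B - 3I = [[18, 48], [-6, -16]].
Row 1: (18)·x + (48)·-9 = 0
Row 2: (-6)·x + (-16)·-9 = 0
Solving gives x = 24.
Check: B·(24, -9) = (72, -27) = 3·(24, -9).

24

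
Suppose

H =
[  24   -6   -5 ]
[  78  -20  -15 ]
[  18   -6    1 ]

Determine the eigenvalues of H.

-2, 1, 6

Compute the characteristic polynomial p(λ) = det(λI - H).
Expanding along the first row, p(λ) = λ^3 - 5λ^2 - 8λ + 12.
Rational-root test: λ = 1 gives p(1) = 0.
Factor out (λ - 1): p(λ) = (λ - 1)·(λ^2 - 4λ - 12).
The quadratic factors as (λ + 2)·(λ - 6).
Eigenvalues: -2, 1, 6.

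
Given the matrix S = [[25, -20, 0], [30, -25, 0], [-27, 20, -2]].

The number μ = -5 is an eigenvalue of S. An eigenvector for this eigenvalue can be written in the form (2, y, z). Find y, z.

3, -2

We need (S + 5I)v = 0.
S + 5I = [[30, -20, 0], [30, -20, 0], [-27, 20, 3]].
Row 1: (30)·2 + (-20)·y + (0)·z = 0
Row 2: (30)·2 + (-20)·y + (0)·z = 0
Row 3: (-27)·2 + (20)·y + (3)·z = 0
Solving gives y = 3, z = -2.
Check: S·(2, 3, -2) = (-10, -15, 10) = -5·(2, 3, -2).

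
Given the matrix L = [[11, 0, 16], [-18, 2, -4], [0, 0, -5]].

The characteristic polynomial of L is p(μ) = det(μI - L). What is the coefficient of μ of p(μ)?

p(μ) = μ^3 - 8μ^2 - 43μ + 110.
The coefficient of μ is -43.

-43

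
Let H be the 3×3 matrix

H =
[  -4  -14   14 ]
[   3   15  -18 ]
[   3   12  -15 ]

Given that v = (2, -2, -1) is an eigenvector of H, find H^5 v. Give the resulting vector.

First find the eigenvalue: Hv = (6, -6, -3) = 3·(2, -2, -1), so λ = 3.
Then H^5 v = λ^5·v = 3^5·(2, -2, -1) = 243·(2, -2, -1) = (486, -486, -243).

(486, -486, -243)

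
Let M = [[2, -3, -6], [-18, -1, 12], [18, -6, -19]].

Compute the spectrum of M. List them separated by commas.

Set up det(rI - M) = 0.
Expanding the 3×3 determinant: p(r) = r^3 + 18r^2 + 105r + 196.
Try r = -7: p(-7) = 0, so -7 is a root.
Factor out (r + 7): p(r) = (r + 7)·(r^2 + 11r + 28).
The quadratic factors as (r + 7)·(r + 4).
Eigenvalues: -7, -7, -4.

-7, -7, -4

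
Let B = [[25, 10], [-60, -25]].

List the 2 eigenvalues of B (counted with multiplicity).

-5, 5

det(B - λI) = (25 - λ)(-25 - λ) - (10)·(-60) = λ^2 - 25.
This factors as (λ + 5)·(λ - 5) = 0.
Eigenvalues: -5, 5.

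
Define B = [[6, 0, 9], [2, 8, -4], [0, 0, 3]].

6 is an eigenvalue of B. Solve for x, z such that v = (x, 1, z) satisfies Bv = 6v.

We need (B - 6I)v = 0.
B - 6I = [[0, 0, 9], [2, 2, -4], [0, 0, -3]].
Row 1: (0)·x + (0)·1 + (9)·z = 0
Row 2: (2)·x + (2)·1 + (-4)·z = 0
Row 3: (0)·x + (0)·1 + (-3)·z = 0
Solving gives x = -1, z = 0.
Check: B·(-1, 1, 0) = (-6, 6, 0) = 6·(-1, 1, 0).

-1, 0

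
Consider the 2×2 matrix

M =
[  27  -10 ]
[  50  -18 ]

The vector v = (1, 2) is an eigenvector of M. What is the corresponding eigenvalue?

Compute Mv: M·(1, 2) = (7, 14).
Since Mv = λv, compare component 1: 7 = λ·1, so λ = 7.

7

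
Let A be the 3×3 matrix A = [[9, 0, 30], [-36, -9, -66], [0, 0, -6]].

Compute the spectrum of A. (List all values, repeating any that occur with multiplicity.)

-9, -6, 9

Compute the characteristic polynomial p(λ) = det(λI - A).
Expanding the 3×3 determinant: p(λ) = λ^3 + 6λ^2 - 81λ - 486.
Since p(9) = 0, λ = 9 is a root.
Factor out (λ - 9): p(λ) = (λ - 9)·(λ^2 + 15λ + 54).
The quadratic factors as (λ + 9)·(λ + 6).
Eigenvalues: -9, -6, 9.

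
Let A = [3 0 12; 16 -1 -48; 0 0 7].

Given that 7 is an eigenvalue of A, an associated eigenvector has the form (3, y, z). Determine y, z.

We need (A - 7I)v = 0.
A - 7I = [[-4, 0, 12], [16, -8, -48], [0, 0, 0]].
Row 1: (-4)·3 + (0)·y + (12)·z = 0
Row 2: (16)·3 + (-8)·y + (-48)·z = 0
Row 3: (0)·3 + (0)·y + (0)·z = 0
Solving gives y = 0, z = 1.
Check: A·(3, 0, 1) = (21, 0, 7) = 7·(3, 0, 1).

0, 1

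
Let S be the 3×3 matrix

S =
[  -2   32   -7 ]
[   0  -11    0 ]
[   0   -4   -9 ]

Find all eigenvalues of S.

-11, -9, -2

Set up det(sI - S) = 0.
Expanding the 3×3 determinant: p(s) = s^3 + 22s^2 + 139s + 198.
Since p(-9) = 0, s = -9 is a root.
Factor out (s + 9): p(s) = (s + 9)·(s^2 + 13s + 22).
The quadratic factors as (s + 11)·(s + 2).
Eigenvalues: -11, -9, -2.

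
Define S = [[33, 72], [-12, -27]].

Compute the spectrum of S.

det(S - λI) = (33 - λ)(-27 - λ) - (72)·(-12) = λ^2 - 6λ - 27.
This factors as (λ + 3)·(λ - 9) = 0.
Eigenvalues: -3, 9.

-3, 9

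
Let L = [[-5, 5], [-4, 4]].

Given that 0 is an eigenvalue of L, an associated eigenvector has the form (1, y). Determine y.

We need (L)v = 0.
L = [[-5, 5], [-4, 4]].
Row 1: (-5)·1 + (5)·y = 0
Row 2: (-4)·1 + (4)·y = 0
Solving gives y = 1.
Check: L·(1, 1) = (0, 0) = 0·(1, 1).

1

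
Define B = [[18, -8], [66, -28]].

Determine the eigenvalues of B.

-6, -4

det(B - λI) = (18 - λ)(-28 - λ) - (-8)·(66) = λ^2 + 10λ + 24.
This factors as (λ + 6)·(λ + 4) = 0.
Eigenvalues: -6, -4.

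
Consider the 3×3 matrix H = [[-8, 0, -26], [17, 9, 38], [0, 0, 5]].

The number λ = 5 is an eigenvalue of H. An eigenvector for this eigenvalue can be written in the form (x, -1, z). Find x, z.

-2, 1

We need (H - 5I)v = 0.
H - 5I = [[-13, 0, -26], [17, 4, 38], [0, 0, 0]].
Row 1: (-13)·x + (0)·-1 + (-26)·z = 0
Row 2: (17)·x + (4)·-1 + (38)·z = 0
Row 3: (0)·x + (0)·-1 + (0)·z = 0
Solving gives x = -2, z = 1.
Check: H·(-2, -1, 1) = (-10, -5, 5) = 5·(-2, -1, 1).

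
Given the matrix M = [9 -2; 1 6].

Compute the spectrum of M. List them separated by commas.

det(M - λI) = (9 - λ)(6 - λ) - (-2)·(1) = λ^2 - 15λ + 56.
This factors as (λ - 7)·(λ - 8) = 0.
Eigenvalues: 7, 8.

7, 8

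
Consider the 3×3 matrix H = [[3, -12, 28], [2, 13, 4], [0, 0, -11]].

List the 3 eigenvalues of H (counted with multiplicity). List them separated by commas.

Compute the characteristic polynomial p(t) = det(tI - H).
Expanding the 3×3 determinant: p(t) = t^3 - 5t^2 - 113t + 693.
Since p(7) = 0, t = 7 is a root.
Factor out (t - 7): p(t) = (t - 7)·(t^2 + 2t - 99).
The quadratic factors as (t + 11)·(t - 9).
Eigenvalues: -11, 7, 9.

-11, 7, 9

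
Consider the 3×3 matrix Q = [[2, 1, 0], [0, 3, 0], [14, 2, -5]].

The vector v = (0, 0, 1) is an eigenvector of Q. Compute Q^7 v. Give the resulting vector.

(0, 0, -78125)

First find the eigenvalue: Qv = (0, 0, -5) = -5·(0, 0, 1), so λ = -5.
Then Q^7 v = λ^7·v = (-5)^7·(0, 0, 1) = -78125·(0, 0, 1) = (0, 0, -78125).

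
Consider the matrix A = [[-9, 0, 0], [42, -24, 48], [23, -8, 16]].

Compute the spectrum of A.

Set up det(lambda·I - A) = 0.
Expanding along the first row, p(lambda) = lambda^3 + 17·lambda^2 + 72·lambda.
Since p(0) = 0, lambda = 0 is a root.
Factor out lambda: p(lambda) = lambda·(lambda^2 + 17·lambda + 72).
The quadratic factors as (lambda + 9)·(lambda + 8).
Eigenvalues: -9, -8, 0.

-9, -8, 0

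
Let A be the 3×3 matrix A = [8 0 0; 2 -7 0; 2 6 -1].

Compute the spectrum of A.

-7, -1, 8

A is lower triangular, so its eigenvalues are the diagonal entries.
Diagonal: 8, -7, -1.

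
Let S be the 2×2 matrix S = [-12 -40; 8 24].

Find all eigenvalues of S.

4, 8

det(S - λI) = (-12 - λ)(24 - λ) - (-40)·(8) = λ^2 - 12λ + 32.
This factors as (λ - 4)·(λ - 8) = 0.
Eigenvalues: 4, 8.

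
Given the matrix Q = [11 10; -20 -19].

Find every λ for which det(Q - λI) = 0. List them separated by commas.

-9, 1

det(Q - λI) = (11 - λ)(-19 - λ) - (10)·(-20) = λ^2 + 8λ - 9.
This factors as (λ + 9)·(λ - 1) = 0.
Eigenvalues: -9, 1.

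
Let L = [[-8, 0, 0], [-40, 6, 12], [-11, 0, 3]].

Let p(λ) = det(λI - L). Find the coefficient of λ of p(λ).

-54

p(λ) = λ^3 - λ^2 - 54λ + 144.
The coefficient of λ is -54.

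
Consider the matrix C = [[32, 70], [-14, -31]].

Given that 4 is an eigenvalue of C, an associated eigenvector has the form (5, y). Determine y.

-2

We need (C - 4I)v = 0.
C - 4I = [[28, 70], [-14, -35]].
Row 1: (28)·5 + (70)·y = 0
Row 2: (-14)·5 + (-35)·y = 0
Solving gives y = -2.
Check: C·(5, -2) = (20, -8) = 4·(5, -2).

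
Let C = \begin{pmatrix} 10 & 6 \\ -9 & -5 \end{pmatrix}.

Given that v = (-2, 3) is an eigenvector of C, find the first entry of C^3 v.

-2

First find the eigenvalue: Cv = (-2, 3) = 1·(-2, 3), so λ = 1.
Then C^3 v = λ^3·v = 1^3·(-2, 3) = 1·(-2, 3) = (-2, 3).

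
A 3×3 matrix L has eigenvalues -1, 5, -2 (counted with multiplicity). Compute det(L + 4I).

If L has eigenvalues -1, 5, -2, then L + 4I has eigenvalues 3, 9, 2.
det(L + 4I) = (3) · (9) · (2) = 54.

54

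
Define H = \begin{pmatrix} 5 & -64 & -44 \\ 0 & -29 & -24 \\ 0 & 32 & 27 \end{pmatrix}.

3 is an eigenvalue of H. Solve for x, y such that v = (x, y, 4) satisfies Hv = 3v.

We need (H - 3I)v = 0.
H - 3I = [[2, -64, -44], [0, -32, -24], [0, 32, 24]].
Row 1: (2)·x + (-64)·y + (-44)·4 = 0
Row 2: (0)·x + (-32)·y + (-24)·4 = 0
Row 3: (0)·x + (32)·y + (24)·4 = 0
Solving gives x = -8, y = -3.
Check: H·(-8, -3, 4) = (-24, -9, 12) = 3·(-8, -3, 4).

-8, -3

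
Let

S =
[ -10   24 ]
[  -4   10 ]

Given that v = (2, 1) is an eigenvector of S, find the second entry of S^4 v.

First find the eigenvalue: Sv = (4, 2) = 2·(2, 1), so λ = 2.
Then S^4 v = λ^4·v = 2^4·(2, 1) = 16·(2, 1) = (32, 16).

16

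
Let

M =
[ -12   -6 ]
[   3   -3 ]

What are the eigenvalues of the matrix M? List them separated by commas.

det(M - λI) = (-12 - λ)(-3 - λ) - (-6)·(3) = λ^2 + 15λ + 54.
This factors as (λ + 9)·(λ + 6) = 0.
Eigenvalues: -9, -6.

-9, -6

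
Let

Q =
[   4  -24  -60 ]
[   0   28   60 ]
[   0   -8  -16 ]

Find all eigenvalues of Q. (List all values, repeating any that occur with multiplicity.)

4, 4, 8

The characteristic polynomial is p(λ) = det(λI - Q).
Expanding the 3×3 determinant: p(λ) = λ^3 - 16λ^2 + 80λ - 128.
Rational-root test: λ = 4 gives p(4) = 0.
Dividing by (λ - 4) leaves λ^2 - 12λ + 32.
The quadratic factors as (λ - 4)·(λ - 8).
Eigenvalues: 4, 4, 8.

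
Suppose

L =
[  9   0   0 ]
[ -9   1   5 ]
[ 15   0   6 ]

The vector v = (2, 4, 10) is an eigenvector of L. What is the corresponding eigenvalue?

9

Compute Lv: L·(2, 4, 10) = (18, 36, 90).
Since Lv = λv, compare component 1: 18 = λ·2, so λ = 9.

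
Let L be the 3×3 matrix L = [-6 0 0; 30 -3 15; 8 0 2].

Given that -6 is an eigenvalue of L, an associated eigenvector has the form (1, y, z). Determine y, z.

-5, -1

We need (L + 6I)v = 0.
L + 6I = [[0, 0, 0], [30, 3, 15], [8, 0, 8]].
Row 1: (0)·1 + (0)·y + (0)·z = 0
Row 2: (30)·1 + (3)·y + (15)·z = 0
Row 3: (8)·1 + (0)·y + (8)·z = 0
Solving gives y = -5, z = -1.
Check: L·(1, -5, -1) = (-6, 30, 6) = -6·(1, -5, -1).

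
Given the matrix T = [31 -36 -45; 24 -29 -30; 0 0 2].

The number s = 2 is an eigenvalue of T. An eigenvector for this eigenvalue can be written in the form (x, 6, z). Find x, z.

9, 1

We need (T - 2I)v = 0.
T - 2I = [[29, -36, -45], [24, -31, -30], [0, 0, 0]].
Row 1: (29)·x + (-36)·6 + (-45)·z = 0
Row 2: (24)·x + (-31)·6 + (-30)·z = 0
Row 3: (0)·x + (0)·6 + (0)·z = 0
Solving gives x = 9, z = 1.
Check: T·(9, 6, 1) = (18, 12, 2) = 2·(9, 6, 1).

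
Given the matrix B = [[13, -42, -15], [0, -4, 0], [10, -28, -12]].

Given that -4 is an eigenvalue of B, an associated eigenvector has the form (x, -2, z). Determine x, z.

-12, -8

We need (B + 4I)v = 0.
B + 4I = [[17, -42, -15], [0, 0, 0], [10, -28, -8]].
Row 1: (17)·x + (-42)·-2 + (-15)·z = 0
Row 2: (0)·x + (0)·-2 + (0)·z = 0
Row 3: (10)·x + (-28)·-2 + (-8)·z = 0
Solving gives x = -12, z = -8.
Check: B·(-12, -2, -8) = (48, 8, 32) = -4·(-12, -2, -8).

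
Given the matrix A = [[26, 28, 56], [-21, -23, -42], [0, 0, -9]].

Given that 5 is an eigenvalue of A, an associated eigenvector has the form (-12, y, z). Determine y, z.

We need (A - 5I)v = 0.
A - 5I = [[21, 28, 56], [-21, -28, -42], [0, 0, -14]].
Row 1: (21)·-12 + (28)·y + (56)·z = 0
Row 2: (-21)·-12 + (-28)·y + (-42)·z = 0
Row 3: (0)·-12 + (0)·y + (-14)·z = 0
Solving gives y = 9, z = 0.
Check: A·(-12, 9, 0) = (-60, 45, 0) = 5·(-12, 9, 0).

9, 0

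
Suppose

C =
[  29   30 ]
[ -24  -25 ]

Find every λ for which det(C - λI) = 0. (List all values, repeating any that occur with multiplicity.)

det(C - λI) = (29 - λ)(-25 - λ) - (30)·(-24) = λ^2 - 4λ - 5.
This factors as (λ + 1)·(λ - 5) = 0.
Eigenvalues: -1, 5.

-1, 5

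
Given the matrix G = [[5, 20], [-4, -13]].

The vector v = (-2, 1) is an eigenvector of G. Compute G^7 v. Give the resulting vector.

First find the eigenvalue: Gv = (10, -5) = -5·(-2, 1), so λ = -5.
Then G^7 v = λ^7·v = (-5)^7·(-2, 1) = -78125·(-2, 1) = (156250, -78125).

(156250, -78125)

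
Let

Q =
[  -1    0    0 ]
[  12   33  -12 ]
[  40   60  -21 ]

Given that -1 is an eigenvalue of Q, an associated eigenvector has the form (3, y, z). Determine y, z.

We need (Q + 1I)v = 0.
Q + 1I = [[0, 0, 0], [12, 34, -12], [40, 60, -20]].
Row 1: (0)·3 + (0)·y + (0)·z = 0
Row 2: (12)·3 + (34)·y + (-12)·z = 0
Row 3: (40)·3 + (60)·y + (-20)·z = 0
Solving gives y = -18, z = -48.
Check: Q·(3, -18, -48) = (-3, 18, 48) = -1·(3, -18, -48).

-18, -48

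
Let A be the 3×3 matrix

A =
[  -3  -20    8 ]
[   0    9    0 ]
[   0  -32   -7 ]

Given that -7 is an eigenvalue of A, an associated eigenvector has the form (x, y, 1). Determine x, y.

We need (A + 7I)v = 0.
A + 7I = [[4, -20, 8], [0, 16, 0], [0, -32, 0]].
Row 1: (4)·x + (-20)·y + (8)·1 = 0
Row 2: (0)·x + (16)·y + (0)·1 = 0
Row 3: (0)·x + (-32)·y + (0)·1 = 0
Solving gives x = -2, y = 0.
Check: A·(-2, 0, 1) = (14, 0, -7) = -7·(-2, 0, 1).

-2, 0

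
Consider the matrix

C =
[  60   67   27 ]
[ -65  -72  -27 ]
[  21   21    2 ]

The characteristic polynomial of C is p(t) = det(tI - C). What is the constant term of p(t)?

-70

p(t) = t^3 + 10t^2 + 11t - 70.
The constant term is -70.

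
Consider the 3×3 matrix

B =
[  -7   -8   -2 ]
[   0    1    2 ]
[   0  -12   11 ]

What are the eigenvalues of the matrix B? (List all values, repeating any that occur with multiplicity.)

-7, 5, 7

Set up det(rI - B) = 0.
Expanding the 3×3 determinant: p(r) = r^3 - 5r^2 - 49r + 245.
Try r = 5: p(5) = 0, so 5 is a root.
Dividing by (r - 5) leaves r^2 - 49.
The quadratic factors as (r + 7)·(r - 7).
Eigenvalues: -7, 5, 7.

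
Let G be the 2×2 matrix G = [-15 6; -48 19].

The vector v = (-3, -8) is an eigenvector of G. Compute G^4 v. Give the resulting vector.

(-3, -8)

First find the eigenvalue: Gv = (-3, -8) = 1·(-3, -8), so λ = 1.
Then G^4 v = λ^4·v = 1^4·(-3, -8) = 1·(-3, -8) = (-3, -8).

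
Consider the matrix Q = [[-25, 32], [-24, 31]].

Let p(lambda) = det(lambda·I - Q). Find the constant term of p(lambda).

p(lambda) = lambda^2 - 6·lambda - 7.
The constant term is -7.

-7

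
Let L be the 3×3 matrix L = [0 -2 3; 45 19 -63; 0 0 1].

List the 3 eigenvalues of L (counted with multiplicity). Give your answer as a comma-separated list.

1, 9, 10

Set up det(rI - L) = 0.
Expanding along the first row, p(r) = r^3 - 20r^2 + 109r - 90.
Since p(1) = 0, r = 1 is a root.
Dividing by (r - 1) leaves r^2 - 19r + 90.
The quadratic factors as (r - 9)·(r - 10).
Eigenvalues: 1, 9, 10.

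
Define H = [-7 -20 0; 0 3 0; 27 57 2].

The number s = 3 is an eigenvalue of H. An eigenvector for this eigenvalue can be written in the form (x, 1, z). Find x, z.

We need (H - 3I)v = 0.
H - 3I = [[-10, -20, 0], [0, 0, 0], [27, 57, -1]].
Row 1: (-10)·x + (-20)·1 + (0)·z = 0
Row 2: (0)·x + (0)·1 + (0)·z = 0
Row 3: (27)·x + (57)·1 + (-1)·z = 0
Solving gives x = -2, z = 3.
Check: H·(-2, 1, 3) = (-6, 3, 9) = 3·(-2, 1, 3).

-2, 3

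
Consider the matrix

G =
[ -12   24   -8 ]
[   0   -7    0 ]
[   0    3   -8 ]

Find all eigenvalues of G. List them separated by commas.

-12, -8, -7

The characteristic polynomial is p(r) = det(rI - G).
Cofactor expansion gives p(r) = r^3 + 27r^2 + 236r + 672.
Since p(-8) = 0, r = -8 is a root.
Factor out (r + 8): p(r) = (r + 8)·(r^2 + 19r + 84).
The quadratic factors as (r + 12)·(r + 7).
Eigenvalues: -12, -8, -7.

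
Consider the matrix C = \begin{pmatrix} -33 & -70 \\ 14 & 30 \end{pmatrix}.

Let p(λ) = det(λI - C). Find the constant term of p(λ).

p(λ) = λ^2 + 3λ - 10.
The constant term is -10.

-10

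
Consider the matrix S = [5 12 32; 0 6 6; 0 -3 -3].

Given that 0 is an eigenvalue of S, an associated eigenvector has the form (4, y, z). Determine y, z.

We need (S)v = 0.
S = [[5, 12, 32], [0, 6, 6], [0, -3, -3]].
Row 1: (5)·4 + (12)·y + (32)·z = 0
Row 2: (0)·4 + (6)·y + (6)·z = 0
Row 3: (0)·4 + (-3)·y + (-3)·z = 0
Solving gives y = 1, z = -1.
Check: S·(4, 1, -1) = (0, 0, 0) = 0·(4, 1, -1).

1, -1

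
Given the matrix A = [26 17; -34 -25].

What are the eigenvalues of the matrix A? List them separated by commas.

det(A - rI) = (26 - r)(-25 - r) - (17)·(-34) = r^2 - r - 72.
This factors as (r + 8)·(r - 9) = 0.
Eigenvalues: -8, 9.

-8, 9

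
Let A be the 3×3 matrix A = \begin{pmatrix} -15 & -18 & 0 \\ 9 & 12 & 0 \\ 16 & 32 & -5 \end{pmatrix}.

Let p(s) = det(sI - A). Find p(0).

p(0) = det(0·I − A) = det(−A) = (−1)^3·det(A).
det(A) = 90, so p(0) = -90.

-90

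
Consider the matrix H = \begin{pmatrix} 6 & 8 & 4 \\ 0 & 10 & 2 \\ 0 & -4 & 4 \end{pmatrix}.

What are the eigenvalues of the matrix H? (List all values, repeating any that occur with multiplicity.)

6, 6, 8

Compute the characteristic polynomial p(r) = det(rI - H).
Cofactor expansion gives p(r) = r^3 - 20r^2 + 132r - 288.
Since p(8) = 0, r = 8 is a root.
Factor out (r - 8): p(r) = (r - 8)·(r^2 - 12r + 36).
The quadratic factor is (r - 6)^2.
Eigenvalues: 6, 6, 8.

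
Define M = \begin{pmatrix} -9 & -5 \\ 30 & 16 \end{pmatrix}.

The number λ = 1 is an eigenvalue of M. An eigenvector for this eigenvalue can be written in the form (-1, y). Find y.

2

We need (M - 1I)v = 0.
M - 1I = [[-10, -5], [30, 15]].
Row 1: (-10)·-1 + (-5)·y = 0
Row 2: (30)·-1 + (15)·y = 0
Solving gives y = 2.
Check: M·(-1, 2) = (-1, 2) = 1·(-1, 2).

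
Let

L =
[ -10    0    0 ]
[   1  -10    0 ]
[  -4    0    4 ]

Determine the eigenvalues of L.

L is lower triangular, so its eigenvalues are the diagonal entries.
Diagonal: -10, -10, 4.

-10, -10, 4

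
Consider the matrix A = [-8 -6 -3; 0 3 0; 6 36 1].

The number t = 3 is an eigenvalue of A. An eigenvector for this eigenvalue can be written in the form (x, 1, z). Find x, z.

We need (A - 3I)v = 0.
A - 3I = [[-11, -6, -3], [0, 0, 0], [6, 36, -2]].
Row 1: (-11)·x + (-6)·1 + (-3)·z = 0
Row 2: (0)·x + (0)·1 + (0)·z = 0
Row 3: (6)·x + (36)·1 + (-2)·z = 0
Solving gives x = -3, z = 9.
Check: A·(-3, 1, 9) = (-9, 3, 27) = 3·(-3, 1, 9).

-3, 9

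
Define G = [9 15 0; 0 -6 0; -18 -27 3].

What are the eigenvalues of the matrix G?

Compute the characteristic polynomial p(r) = det(rI - G).
Expanding along the first row, p(r) = r^3 - 6r^2 - 45r + 162.
Rational-root test: r = 3 gives p(3) = 0.
Factor out (r - 3): p(r) = (r - 3)·(r^2 - 3r - 54).
The quadratic factors as (r + 6)·(r - 9).
Eigenvalues: -6, 3, 9.

-6, 3, 9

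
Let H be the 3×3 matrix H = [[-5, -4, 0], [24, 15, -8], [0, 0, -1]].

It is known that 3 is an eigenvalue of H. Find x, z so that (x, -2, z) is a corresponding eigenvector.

We need (H - 3I)v = 0.
H - 3I = [[-8, -4, 0], [24, 12, -8], [0, 0, -4]].
Row 1: (-8)·x + (-4)·-2 + (0)·z = 0
Row 2: (24)·x + (12)·-2 + (-8)·z = 0
Row 3: (0)·x + (0)·-2 + (-4)·z = 0
Solving gives x = 1, z = 0.
Check: H·(1, -2, 0) = (3, -6, 0) = 3·(1, -2, 0).

1, 0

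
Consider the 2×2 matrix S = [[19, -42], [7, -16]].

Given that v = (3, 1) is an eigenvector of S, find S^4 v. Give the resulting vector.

First find the eigenvalue: Sv = (15, 5) = 5·(3, 1), so λ = 5.
Then S^4 v = λ^4·v = 5^4·(3, 1) = 625·(3, 1) = (1875, 625).

(1875, 625)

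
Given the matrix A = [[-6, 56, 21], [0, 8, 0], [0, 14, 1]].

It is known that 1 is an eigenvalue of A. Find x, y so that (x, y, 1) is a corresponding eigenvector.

3, 0

We need (A - 1I)v = 0.
A - 1I = [[-7, 56, 21], [0, 7, 0], [0, 14, 0]].
Row 1: (-7)·x + (56)·y + (21)·1 = 0
Row 2: (0)·x + (7)·y + (0)·1 = 0
Row 3: (0)·x + (14)·y + (0)·1 = 0
Solving gives x = 3, y = 0.
Check: A·(3, 0, 1) = (3, 0, 1) = 1·(3, 0, 1).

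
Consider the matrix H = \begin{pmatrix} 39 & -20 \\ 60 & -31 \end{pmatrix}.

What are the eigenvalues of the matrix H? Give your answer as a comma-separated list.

det(H - μI) = (39 - μ)(-31 - μ) - (-20)·(60) = μ^2 - 8μ - 9.
This factors as (μ + 1)·(μ - 9) = 0.
Eigenvalues: -1, 9.

-1, 9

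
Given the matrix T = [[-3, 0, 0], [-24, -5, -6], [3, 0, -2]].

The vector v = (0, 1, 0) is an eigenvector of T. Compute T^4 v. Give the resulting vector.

(0, 625, 0)

First find the eigenvalue: Tv = (0, -5, 0) = -5·(0, 1, 0), so λ = -5.
Then T^4 v = λ^4·v = (-5)^4·(0, 1, 0) = 625·(0, 1, 0) = (0, 625, 0).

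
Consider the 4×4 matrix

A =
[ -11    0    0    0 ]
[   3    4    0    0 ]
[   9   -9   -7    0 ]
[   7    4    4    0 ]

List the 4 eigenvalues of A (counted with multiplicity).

-11, -7, 0, 4

A is lower triangular, so its eigenvalues are the diagonal entries.
Diagonal: -11, 4, -7, 0.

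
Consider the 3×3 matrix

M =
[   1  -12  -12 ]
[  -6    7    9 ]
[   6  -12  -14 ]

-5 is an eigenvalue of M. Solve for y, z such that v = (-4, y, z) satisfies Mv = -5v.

-2, 0

We need (M + 5I)v = 0.
M + 5I = [[6, -12, -12], [-6, 12, 9], [6, -12, -9]].
Row 1: (6)·-4 + (-12)·y + (-12)·z = 0
Row 2: (-6)·-4 + (12)·y + (9)·z = 0
Row 3: (6)·-4 + (-12)·y + (-9)·z = 0
Solving gives y = -2, z = 0.
Check: M·(-4, -2, 0) = (20, 10, 0) = -5·(-4, -2, 0).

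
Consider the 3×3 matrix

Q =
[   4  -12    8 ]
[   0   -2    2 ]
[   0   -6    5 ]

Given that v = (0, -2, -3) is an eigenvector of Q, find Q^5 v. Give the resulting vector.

(0, -2, -3)

First find the eigenvalue: Qv = (0, -2, -3) = 1·(0, -2, -3), so λ = 1.
Then Q^5 v = λ^5·v = 1^5·(0, -2, -3) = 1·(0, -2, -3) = (0, -2, -3).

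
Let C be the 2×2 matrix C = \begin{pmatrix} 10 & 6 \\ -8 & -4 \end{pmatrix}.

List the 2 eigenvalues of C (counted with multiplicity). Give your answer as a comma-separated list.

det(C - sI) = (10 - s)(-4 - s) - (6)·(-8) = s^2 - 6s + 8.
This factors as (s - 2)·(s - 4) = 0.
Eigenvalues: 2, 4.

2, 4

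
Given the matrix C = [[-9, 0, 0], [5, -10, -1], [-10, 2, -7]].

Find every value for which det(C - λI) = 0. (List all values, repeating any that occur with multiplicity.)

-9, -9, -8

Compute the characteristic polynomial p(λ) = det(λI - C).
Cofactor expansion gives p(λ) = λ^3 + 26λ^2 + 225λ + 648.
Rational-root test: λ = -8 gives p(-8) = 0.
Dividing by (λ + 8) leaves λ^2 + 18λ + 81.
The quadratic factor is (λ + 9)^2.
Eigenvalues: -9, -9, -8.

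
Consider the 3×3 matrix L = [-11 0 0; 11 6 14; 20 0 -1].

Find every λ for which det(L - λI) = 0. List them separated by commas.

-11, -1, 6

Set up det(tI - L) = 0.
Expanding the 3×3 determinant: p(t) = t^3 + 6t^2 - 61t - 66.
Rational-root test: t = -1 gives p(-1) = 0.
Dividing by (t + 1) leaves t^2 + 5t - 66.
The quadratic factors as (t + 11)·(t - 6).
Eigenvalues: -11, -1, 6.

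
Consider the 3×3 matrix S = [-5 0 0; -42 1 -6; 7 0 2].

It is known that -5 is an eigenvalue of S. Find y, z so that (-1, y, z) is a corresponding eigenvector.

-6, 1

We need (S + 5I)v = 0.
S + 5I = [[0, 0, 0], [-42, 6, -6], [7, 0, 7]].
Row 1: (0)·-1 + (0)·y + (0)·z = 0
Row 2: (-42)·-1 + (6)·y + (-6)·z = 0
Row 3: (7)·-1 + (0)·y + (7)·z = 0
Solving gives y = -6, z = 1.
Check: S·(-1, -6, 1) = (5, 30, -5) = -5·(-1, -6, 1).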